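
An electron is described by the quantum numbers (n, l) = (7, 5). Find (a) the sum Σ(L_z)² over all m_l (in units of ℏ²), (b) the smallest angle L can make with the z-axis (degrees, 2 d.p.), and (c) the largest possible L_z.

Σ m_l² = 110, so Σ(L_z)² = 110 ℏ².
cos θ_min = 5/√30, so θ_min ≈ 24.09°.
L_z,max = lℏ = 5ℏ.

Σ(L_z)² = 110 ℏ²; θ_min ≈ 24.09°; L_z,max = 5ℏ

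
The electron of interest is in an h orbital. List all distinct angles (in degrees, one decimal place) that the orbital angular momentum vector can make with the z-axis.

θ ∈ {24.1°, 43.1°, 56.8°, 68.6°, 79.5°, 90.0°, 100.5°, 111.4°, 123.2°, 136.9°, 155.9°}

An h state has l = 5.
|L| = √(l(l+1)) ℏ = √30 ℏ.
cos θ = m_l/√30 for each m_l ∈ {-5, -4, -3, -2, -1, 0, 1, 2, 3, 4, 5}.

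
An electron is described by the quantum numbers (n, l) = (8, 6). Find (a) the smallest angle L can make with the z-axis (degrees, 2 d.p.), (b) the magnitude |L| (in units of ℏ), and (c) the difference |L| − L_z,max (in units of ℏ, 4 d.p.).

cos θ_min = 6/√42, so θ_min ≈ 22.21°.
|L| = ℏ√(6·7) = √42 ℏ ≈ 6.481ℏ.
|L| − L_z,max = (√42 − 6)ℏ ≈ 0.4807ℏ.

θ_min ≈ 22.21°; |L| = √42 ℏ ≈ 6.481ℏ; |L|−L_z,max ≈ 0.4807ℏ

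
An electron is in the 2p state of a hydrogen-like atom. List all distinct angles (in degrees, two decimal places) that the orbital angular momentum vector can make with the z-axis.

θ ∈ {45.00°, 90.00°, 135.00°}

2p means n = 2, l = 1.
|L| = ℏ√(l(l+1)) = √2 ℏ.
cos θ = m_l/√2 for each m_l ∈ {-1, 0, 1}.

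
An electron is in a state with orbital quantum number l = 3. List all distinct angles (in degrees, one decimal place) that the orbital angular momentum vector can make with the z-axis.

|L|² = l(l+1)ℏ² = 12ℏ², so |L| = 2√3 ℏ.
cos θ = m_l/√12 for each m_l ∈ {-3, -2, -1, 0, 1, 2, 3}.

θ ∈ {30.0°, 54.7°, 73.2°, 90.0°, 106.8°, 125.3°, 150.0°}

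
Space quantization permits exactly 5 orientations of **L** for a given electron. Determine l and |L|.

l = 2, |L| = √6 ℏ ≈ 2.449ℏ

5 = 2l + 1, so l = (5−1)/2 = 2.
|L| = ℏ√(l(l+1)) = ℏ√(2·3) = √6 ℏ.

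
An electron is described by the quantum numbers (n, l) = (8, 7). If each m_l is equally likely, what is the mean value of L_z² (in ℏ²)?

⟨L_z²⟩ = 18.67 ℏ²

m_l ∈ {-7, -6, -5, -4, -3, -2, -1, 0, 1, 2, 3, 4, 5, 6, 7}.
Average of L_z² over 15 states: 280/15 ℏ² = 18.67 ℏ².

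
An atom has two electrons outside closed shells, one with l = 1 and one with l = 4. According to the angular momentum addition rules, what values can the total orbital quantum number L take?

L = 3, 4, 5

Angular momentum addition gives L = |l₁ − l₂|, …, l₁ + l₂.
Allowed values: L = 3, 4, 5.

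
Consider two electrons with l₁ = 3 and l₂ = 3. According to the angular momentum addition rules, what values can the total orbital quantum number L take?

L = 0, 1, 2, 3, 4, 5, 6

By the triangle rule, |l₁ − l₂| ≤ L ≤ l₁ + l₂.
So L can be 0, 1, 2, 3, 4, 5, 6.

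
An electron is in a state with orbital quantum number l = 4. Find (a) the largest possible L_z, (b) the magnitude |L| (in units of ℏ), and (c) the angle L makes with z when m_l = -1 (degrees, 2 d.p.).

L_z,max = 4ℏ; |L| = 2√5 ℏ ≈ 4.472ℏ; θ(m_l=-1) ≈ 102.92°

L_z,max = lℏ = 4ℏ.
|L| = ℏ√(4·5) = 2√5 ℏ ≈ 4.472ℏ.
For m_l = -1: cos θ = -1/√20, θ ≈ 102.92°.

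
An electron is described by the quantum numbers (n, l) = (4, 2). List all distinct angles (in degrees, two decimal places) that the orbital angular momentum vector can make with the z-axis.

θ ∈ {35.26°, 65.91°, 90.00°, 114.09°, 144.74°}

|L|² = l(l+1)ℏ² = 6ℏ², so |L| = √6 ℏ.
cos θ = m_l/√6 for each m_l ∈ {-2, -1, 0, 1, 2}.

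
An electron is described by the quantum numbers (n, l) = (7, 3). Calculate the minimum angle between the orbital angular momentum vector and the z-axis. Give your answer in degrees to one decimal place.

|L|² = l(l+1)ℏ² = 12ℏ², so |L| = 2√3 ℏ.
The smallest angle corresponds to the largest L_z, i.e. m_l = l = 3, giving L_z = 3ℏ.
cos θ_min = 3/√12, so θ_min ≈ 30.0°.

θ_min ≈ 30.0°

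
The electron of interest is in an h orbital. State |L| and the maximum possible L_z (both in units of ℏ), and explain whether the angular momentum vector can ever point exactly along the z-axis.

An h state has l = 5.
|L| = √30 ℏ ≈ 5.4772ℏ, while L_z,max = lℏ = 5ℏ.
Since |L| > L_z,max, the vector can never point exactly along z; the closest it comes is θ_min = arccos(5/√30) ≈ 24.1°.

No: L_z,max = 5ℏ < |L| = √30 ℏ ≈ 5.477ℏ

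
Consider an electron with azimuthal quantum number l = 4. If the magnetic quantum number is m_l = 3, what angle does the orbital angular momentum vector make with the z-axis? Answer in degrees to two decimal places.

|L| = √(l(l+1)) ℏ = 2√5 ℏ.
L_z = m_l ℏ = 3ℏ.
cos θ = L_z/|L| = 3/√20, so θ ≈ 47.87°.

θ ≈ 47.87°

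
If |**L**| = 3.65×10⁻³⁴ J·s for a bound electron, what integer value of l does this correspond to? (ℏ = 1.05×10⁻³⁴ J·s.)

|L|/ℏ = (3.65×10⁻³⁴)/(1.05×10⁻³⁴) ≈ 3.476.
(|L|/ℏ)² = l(l+1) ≈ 12.08 ⇒ l = 3.

l = 3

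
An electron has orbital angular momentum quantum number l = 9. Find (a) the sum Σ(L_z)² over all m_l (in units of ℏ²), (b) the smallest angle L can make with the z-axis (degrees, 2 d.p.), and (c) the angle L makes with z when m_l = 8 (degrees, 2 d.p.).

Σ m_l² = 570, so Σ(L_z)² = 570 ℏ².
cos θ_min = 9/√90, so θ_min ≈ 18.43°.
For m_l = 8: cos θ = 8/√90, θ ≈ 32.51°.

Σ(L_z)² = 570 ℏ²; θ_min ≈ 18.43°; θ(m_l=8) ≈ 32.51°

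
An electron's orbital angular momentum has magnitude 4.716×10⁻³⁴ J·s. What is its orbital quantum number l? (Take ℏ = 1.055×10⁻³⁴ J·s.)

l = 4

|L|/ℏ = (4.716×10⁻³⁴)/(1.055×10⁻³⁴) ≈ 4.470.
Set l(l+1) = 19.98; the integer solution is l = 4.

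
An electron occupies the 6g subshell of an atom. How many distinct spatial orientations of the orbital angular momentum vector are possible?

The 6g subshell has l = 4.
The number of m_l values is 2l + 1 = 2·4 + 1 = 9.

9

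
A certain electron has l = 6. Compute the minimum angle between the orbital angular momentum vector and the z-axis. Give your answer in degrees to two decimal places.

|L|² = l(l+1)ℏ² = 42ℏ², so |L| = √42 ℏ.
The smallest angle corresponds to the largest L_z, i.e. m_l = l = 6, giving L_z = 6ℏ.
cos θ_min = 6/√42, so θ_min ≈ 22.21°.

θ_min ≈ 22.21°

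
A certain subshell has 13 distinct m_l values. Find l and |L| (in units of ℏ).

l = 6, |L| = √42 ℏ ≈ 6.481ℏ

13 = 2l + 1, so l = (13−1)/2 = 6.
Then |L| = √(l(l+1)) ℏ = √42 ℏ.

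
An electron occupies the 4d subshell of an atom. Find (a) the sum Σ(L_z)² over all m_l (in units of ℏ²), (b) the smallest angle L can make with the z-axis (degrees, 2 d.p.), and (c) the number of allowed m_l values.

Σ(L_z)² = 10 ℏ²; θ_min ≈ 35.26°; 5 values

4d means n = 4, l = 2.
Σ m_l² = 10, so Σ(L_z)² = 10 ℏ².
cos θ_min = 2/√6, so θ_min ≈ 35.26°.
There are 2l+1 = 5 values of m_l.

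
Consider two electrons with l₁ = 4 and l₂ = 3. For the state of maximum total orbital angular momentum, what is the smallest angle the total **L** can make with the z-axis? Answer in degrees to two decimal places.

By the triangle rule, |l₁ − l₂| ≤ L ≤ l₁ + l₂.
L ∈ {1, 2, 3, 4, 5, 6, 7}.
The maximum is L = 7, with |L_tot| = ℏ√(7·8) = 2√14 ℏ.
The minimum angle with z is arccos(7/√56) ≈ 20.70°.

θ_min ≈ 20.70°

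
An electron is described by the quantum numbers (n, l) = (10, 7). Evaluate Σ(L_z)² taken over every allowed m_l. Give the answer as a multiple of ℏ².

Σ(L_z)² = 280 ℏ²

m_l runs from −7 to 7, i.e. {-7, -6, -5, -4, -3, -2, -1, 0, 1, 2, 3, 4, 5, 6, 7}.
Σ m_l² = l(l+1)(2l+1)/3 = 7·8·15/3 = 280.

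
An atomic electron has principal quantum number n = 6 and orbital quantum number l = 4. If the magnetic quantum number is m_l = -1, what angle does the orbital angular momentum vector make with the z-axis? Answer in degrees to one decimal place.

θ ≈ 102.9°

|L|² = l(l+1)ℏ² = 20ℏ², so |L| = 2√5 ℏ.
L_z = m_l ℏ = −1ℏ.
cos θ = L_z/|L| = -1/√20, so θ ≈ 102.9°.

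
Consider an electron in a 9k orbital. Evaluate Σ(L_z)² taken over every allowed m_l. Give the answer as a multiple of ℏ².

For 9k, l = 7.
m_l ∈ {-7, -6, -5, -4, -3, -2, -1, 0, 1, 2, 3, 4, 5, 6, 7}.
Summing m² from −7 to 7: Σ m_l² = 280.

Σ(L_z)² = 280 ℏ²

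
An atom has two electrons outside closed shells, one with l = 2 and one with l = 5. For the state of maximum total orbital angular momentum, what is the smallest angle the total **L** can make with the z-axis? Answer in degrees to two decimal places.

θ_min ≈ 20.70°

By the triangle rule, |l₁ − l₂| ≤ L ≤ l₁ + l₂.
Allowed values: L = 3, 4, 5, 6, 7.
The maximum is L = 7, with |L_tot| = ℏ√(7·8) = 2√14 ℏ.
The minimum angle with z is arccos(7/√56) ≈ 20.70°.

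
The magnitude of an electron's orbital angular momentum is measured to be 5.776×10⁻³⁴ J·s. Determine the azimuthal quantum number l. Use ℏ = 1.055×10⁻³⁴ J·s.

l = 5

|L|/ℏ = (5.776×10⁻³⁴)/(1.055×10⁻³⁴) ≈ 5.475.
l(l+1) ≈ 5.475² ≈ 29.97, so l = 5.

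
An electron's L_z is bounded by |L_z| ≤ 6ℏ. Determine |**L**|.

|L| = √42 ℏ ≈ 6.481ℏ

The maximum L_z equals lℏ, giving l = 6.
|L| = ℏ√(l(l+1)) = √42 ℏ.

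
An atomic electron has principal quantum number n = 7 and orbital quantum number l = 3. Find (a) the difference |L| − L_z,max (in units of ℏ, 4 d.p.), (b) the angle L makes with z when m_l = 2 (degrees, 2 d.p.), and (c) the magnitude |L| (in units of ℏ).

|L|−L_z,max ≈ 0.4641ℏ; θ(m_l=2) ≈ 54.74°; |L| = 2√3 ℏ ≈ 3.464ℏ

|L| − L_z,max = (2√3 − 3)ℏ ≈ 0.4641ℏ.
For m_l = 2: cos θ = 2/√12, θ ≈ 54.74°.
|L| = ℏ√(3·4) = 2√3 ℏ ≈ 3.464ℏ.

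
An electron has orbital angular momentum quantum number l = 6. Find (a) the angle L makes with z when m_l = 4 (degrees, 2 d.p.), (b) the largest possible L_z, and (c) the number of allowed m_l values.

For m_l = 4: cos θ = 4/√42, θ ≈ 51.89°.
L_z,max = lℏ = 6ℏ.
There are 2l+1 = 13 values of m_l.

θ(m_l=4) ≈ 51.89°; L_z,max = 6ℏ; 13 values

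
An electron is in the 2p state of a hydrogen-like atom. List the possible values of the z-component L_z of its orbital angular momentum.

L_z ∈ {−ℏ, 0, ℏ}

For 2p, l = 1.
L_z = m_l ℏ with m_l ranging from −l to +l in integer steps.
For l = 1: m_l ∈ {-1, 0, 1}.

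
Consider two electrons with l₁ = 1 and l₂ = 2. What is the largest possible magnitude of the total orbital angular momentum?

|L_tot|_max = 2√3 ℏ ≈ 3.464ℏ

L runs from |1 − 2| = 1 to 1 + 2 = 3.
Allowed values: L = 1, 2, 3.
The largest magnitude corresponds to L = 3: |L_tot| = ℏ√(3·4) = 2√3 ℏ.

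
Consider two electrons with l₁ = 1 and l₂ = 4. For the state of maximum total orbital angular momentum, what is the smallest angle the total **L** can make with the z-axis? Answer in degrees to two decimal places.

θ_min ≈ 24.09°

L runs from |1 − 4| = 3 to 1 + 4 = 5.
So L can be 3, 4, 5.
The maximum is L = 5, with |L_tot| = ℏ√(5·6) = √30 ℏ.
The minimum angle with z is arccos(5/√30) ≈ 24.09°.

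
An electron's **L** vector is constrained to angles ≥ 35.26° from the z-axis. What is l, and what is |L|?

l = 2, |L| = √6 ℏ ≈ 2.449ℏ

cos²θ_min = l/(l+1) = 0.6667.
l = cos²θ/sin²θ ≈ 2.
Then |L| = ℏ√(2·3) = √6 ℏ.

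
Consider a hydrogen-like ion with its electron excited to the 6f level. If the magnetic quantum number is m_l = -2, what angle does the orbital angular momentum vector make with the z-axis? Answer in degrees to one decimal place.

The 6f level has l = 3.
|L| = ℏ√(l(l+1)) = 2√3 ℏ.
L_z = m_l ℏ = −2ℏ.
cos θ = L_z/|L| = -2/√12, so θ ≈ 125.3°.

θ ≈ 125.3°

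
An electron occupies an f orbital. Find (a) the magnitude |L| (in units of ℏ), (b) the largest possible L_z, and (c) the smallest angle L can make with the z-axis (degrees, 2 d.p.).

The letter f corresponds to l = 3.
|L| = ℏ√(3·4) = 2√3 ℏ ≈ 3.464ℏ.
L_z,max = lℏ = 3ℏ.
cos θ_min = 3/√12, so θ_min ≈ 30.00°.

|L| = 2√3 ℏ ≈ 3.464ℏ; L_z,max = 3ℏ; θ_min ≈ 30.00°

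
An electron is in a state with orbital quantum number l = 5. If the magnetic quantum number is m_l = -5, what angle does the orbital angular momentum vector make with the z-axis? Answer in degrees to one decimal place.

θ ≈ 155.9°

|L| = √(l(l+1)) ℏ = √30 ℏ.
L_z = m_l ℏ = −5ℏ.
cos θ = L_z/|L| = -5/√30, so θ ≈ 155.9°.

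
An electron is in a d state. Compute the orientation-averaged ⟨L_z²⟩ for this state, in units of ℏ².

For a d orbital, l = 2.
m_l runs from −2 to 2, i.e. {-2, -1, 0, 1, 2}.
Average of L_z² over 5 states: 10/5 ℏ² = 2 ℏ².

⟨L_z²⟩ = 2 ℏ²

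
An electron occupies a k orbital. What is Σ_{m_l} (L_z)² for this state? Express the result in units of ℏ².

The letter k corresponds to l = 7.
m_l ∈ {-7, -6, -5, -4, -3, -2, -1, 0, 1, 2, 3, 4, 5, 6, 7}.
Σ m_l² = 2·(1 + 4 + 9 + 16 + 25 + 36 + 49) = 280.

Σ(L_z)² = 280 ℏ²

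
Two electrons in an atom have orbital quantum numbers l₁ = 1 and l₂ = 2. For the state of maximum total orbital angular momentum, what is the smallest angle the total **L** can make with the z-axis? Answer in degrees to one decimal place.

By the triangle rule, |l₁ − l₂| ≤ L ≤ l₁ + l₂.
L ∈ {1, 2, 3}.
The maximum is L = 3, with |L_tot| = ℏ√(3·4) = 2√3 ℏ.
The minimum angle with z is arccos(3/√12) ≈ 30.0°.

θ_min ≈ 30.0°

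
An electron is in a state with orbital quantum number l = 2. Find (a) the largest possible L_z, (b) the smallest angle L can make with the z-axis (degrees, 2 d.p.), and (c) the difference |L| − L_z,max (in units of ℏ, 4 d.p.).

L_z,max = 2ℏ; θ_min ≈ 35.26°; |L|−L_z,max ≈ 0.4495ℏ

L_z,max = lℏ = 2ℏ.
cos θ_min = 2/√6, so θ_min ≈ 35.26°.
|L| − L_z,max = (√6 − 2)ℏ ≈ 0.4495ℏ.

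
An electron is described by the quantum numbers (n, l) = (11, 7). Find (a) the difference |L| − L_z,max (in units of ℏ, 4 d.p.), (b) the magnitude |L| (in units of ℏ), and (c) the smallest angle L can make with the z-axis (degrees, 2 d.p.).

|L| − L_z,max = (2√14 − 7)ℏ ≈ 0.4833ℏ.
|L| = ℏ√(7·8) = 2√14 ℏ ≈ 7.483ℏ.
cos θ_min = 7/√56, so θ_min ≈ 20.70°.

|L|−L_z,max ≈ 0.4833ℏ; |L| = 2√14 ℏ ≈ 7.483ℏ; θ_min ≈ 20.70°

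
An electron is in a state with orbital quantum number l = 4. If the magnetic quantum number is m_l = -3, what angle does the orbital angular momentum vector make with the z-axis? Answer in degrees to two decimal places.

|L| = ℏ√(l(l+1)) = 2√5 ℏ.
L_z = m_l ℏ = −3ℏ.
cos θ = L_z/|L| = -3/√20, so θ ≈ 132.13°.

θ ≈ 132.13°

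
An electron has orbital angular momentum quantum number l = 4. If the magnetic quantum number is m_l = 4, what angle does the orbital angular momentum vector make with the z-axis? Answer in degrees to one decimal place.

θ ≈ 26.6°

|L|² = l(l+1)ℏ² = 20ℏ², so |L| = 2√5 ℏ.
L_z = m_l ℏ = 4ℏ.
cos θ = L_z/|L| = 4/√20, so θ ≈ 26.6°.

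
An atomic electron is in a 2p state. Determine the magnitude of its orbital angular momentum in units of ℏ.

2p means n = 2, l = 1.
|L| = ℏ√(l(l+1)) = ℏ√(1·2) = √2 ℏ

|L| = √2 ℏ ≈ 1.414ℏ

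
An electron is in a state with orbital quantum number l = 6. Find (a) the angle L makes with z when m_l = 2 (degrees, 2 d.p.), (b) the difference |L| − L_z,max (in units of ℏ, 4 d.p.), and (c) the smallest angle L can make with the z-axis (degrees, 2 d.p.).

θ(m_l=2) ≈ 72.02°; |L|−L_z,max ≈ 0.4807ℏ; θ_min ≈ 22.21°

For m_l = 2: cos θ = 2/√42, θ ≈ 72.02°.
|L| − L_z,max = (√42 − 6)ℏ ≈ 0.4807ℏ.
cos θ_min = 6/√42, so θ_min ≈ 22.21°.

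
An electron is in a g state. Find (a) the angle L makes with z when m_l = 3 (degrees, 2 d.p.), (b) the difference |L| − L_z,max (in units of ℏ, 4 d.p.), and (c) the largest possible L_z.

For a g orbital, l = 4.
For m_l = 3: cos θ = 3/√20, θ ≈ 47.87°.
|L| − L_z,max = (2√5 − 4)ℏ ≈ 0.4721ℏ.
L_z,max = lℏ = 4ℏ.

θ(m_l=3) ≈ 47.87°; |L|−L_z,max ≈ 0.4721ℏ; L_z,max = 4ℏ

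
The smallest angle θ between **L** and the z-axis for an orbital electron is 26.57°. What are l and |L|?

l = 4, |L| = 2√5 ℏ ≈ 4.472ℏ

cos θ_min = l/√(l(l+1)) = √(l/(l+1)), so l/(l+1) = cos²(26.57°) = 0.7999.
Solving: l = 4.
Then |L| = ℏ√(4·5) = 2√5 ℏ.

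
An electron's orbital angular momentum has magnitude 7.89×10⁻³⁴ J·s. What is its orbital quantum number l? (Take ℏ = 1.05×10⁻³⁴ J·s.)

|L|/ℏ = (7.89×10⁻³⁴)/(1.05×10⁻³⁴) ≈ 7.514.
Set l(l+1) = 56.46; the integer solution is l = 7.

l = 7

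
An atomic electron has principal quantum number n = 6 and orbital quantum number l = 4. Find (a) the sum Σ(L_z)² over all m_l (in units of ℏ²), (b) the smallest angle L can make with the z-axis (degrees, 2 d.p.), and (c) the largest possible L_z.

Σ(L_z)² = 60 ℏ²; θ_min ≈ 26.57°; L_z,max = 4ℏ

Σ m_l² = 60, so Σ(L_z)² = 60 ℏ².
cos θ_min = 4/√20, so θ_min ≈ 26.57°.
L_z,max = lℏ = 4ℏ.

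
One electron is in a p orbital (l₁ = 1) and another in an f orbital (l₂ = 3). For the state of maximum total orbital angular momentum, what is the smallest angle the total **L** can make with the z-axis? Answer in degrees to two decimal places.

The total orbital quantum number L ranges from |l₁ − l₂| to l₁ + l₂ in integer steps.
Allowed values: L = 2, 3, 4.
The maximum is L = 4, with |L_tot| = ℏ√(4·5) = 2√5 ℏ.
The minimum angle with z is arccos(4/√20) ≈ 26.57°.

θ_min ≈ 26.57°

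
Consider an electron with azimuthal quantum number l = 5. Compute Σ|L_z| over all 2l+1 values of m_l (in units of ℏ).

m_l runs from −5 to 5, i.e. {-5, -4, -3, -2, -1, 0, 1, 2, 3, 4, 5}.
Σ|m_l| = l(l+1) = 30.

Σ|L_z| = 30 ℏ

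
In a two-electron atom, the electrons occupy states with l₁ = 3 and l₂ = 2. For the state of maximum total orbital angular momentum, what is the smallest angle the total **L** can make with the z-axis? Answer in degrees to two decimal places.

Angular momentum addition gives L = |l₁ − l₂|, …, l₁ + l₂.
So L can be 1, 2, 3, 4, 5.
The maximum is L = 5, with |L_tot| = ℏ√(5·6) = √30 ℏ.
The minimum angle with z is arccos(5/√30) ≈ 24.09°.

θ_min ≈ 24.09°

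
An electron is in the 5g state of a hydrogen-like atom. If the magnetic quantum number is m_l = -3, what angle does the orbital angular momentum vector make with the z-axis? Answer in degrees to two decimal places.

For 5g, l = 4.
|L| = √(l(l+1)) ℏ = 2√5 ℏ.
L_z = m_l ℏ = −3ℏ.
cos θ = L_z/|L| = -3/√20, so θ ≈ 132.13°.

θ ≈ 132.13°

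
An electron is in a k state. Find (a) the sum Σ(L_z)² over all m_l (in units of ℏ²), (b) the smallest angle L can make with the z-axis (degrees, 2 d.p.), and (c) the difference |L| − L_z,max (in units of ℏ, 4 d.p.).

Σ(L_z)² = 280 ℏ²; θ_min ≈ 20.70°; |L|−L_z,max ≈ 0.4833ℏ

The letter k corresponds to l = 7.
Σ m_l² = 280, so Σ(L_z)² = 280 ℏ².
cos θ_min = 7/√56, so θ_min ≈ 20.70°.
|L| − L_z,max = (2√14 − 7)ℏ ≈ 0.4833ℏ.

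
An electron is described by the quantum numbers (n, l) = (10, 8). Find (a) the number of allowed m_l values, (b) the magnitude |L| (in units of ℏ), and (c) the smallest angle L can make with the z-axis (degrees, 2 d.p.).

17 values; |L| = 6√2 ℏ ≈ 8.485ℏ; θ_min ≈ 19.47°

There are 2l+1 = 17 values of m_l.
|L| = ℏ√(8·9) = 6√2 ℏ ≈ 8.485ℏ.
cos θ_min = 8/√72, so θ_min ≈ 19.47°.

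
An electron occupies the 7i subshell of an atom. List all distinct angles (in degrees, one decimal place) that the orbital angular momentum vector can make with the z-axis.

The 7i subshell has l = 6.
|L| = √(l(l+1)) ℏ = √42 ℏ.
cos θ = m_l/√42 for each m_l ∈ {-6, -5, -4, -3, -2, -1, 0, 1, 2, 3, 4, 5, 6}.

θ ∈ {22.2°, 39.5°, 51.9°, 62.4°, 72.0°, 81.1°, 90.0°, 98.9°, 108.0°, 117.6°, 128.1°, 140.5°, 157.8°}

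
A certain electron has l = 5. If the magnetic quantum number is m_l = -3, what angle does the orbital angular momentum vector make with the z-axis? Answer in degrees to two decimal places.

|L| = ℏ√(l(l+1)) = √30 ℏ.
L_z = m_l ℏ = −3ℏ.
cos θ = L_z/|L| = -3/√30, so θ ≈ 123.21°.

θ ≈ 123.21°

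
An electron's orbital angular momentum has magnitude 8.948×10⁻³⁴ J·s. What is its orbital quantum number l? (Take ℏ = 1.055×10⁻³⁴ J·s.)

l = 8

In units of ℏ, |L| ≈ 8.482.
l(l+1) ≈ 8.482² ≈ 71.94, so l = 8.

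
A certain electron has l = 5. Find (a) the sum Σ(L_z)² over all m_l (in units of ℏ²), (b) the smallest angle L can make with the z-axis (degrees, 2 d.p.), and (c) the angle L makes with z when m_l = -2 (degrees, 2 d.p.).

Σ m_l² = 110, so Σ(L_z)² = 110 ℏ².
cos θ_min = 5/√30, so θ_min ≈ 24.09°.
For m_l = -2: cos θ = -2/√30, θ ≈ 111.42°.

Σ(L_z)² = 110 ℏ²; θ_min ≈ 24.09°; θ(m_l=-2) ≈ 111.42°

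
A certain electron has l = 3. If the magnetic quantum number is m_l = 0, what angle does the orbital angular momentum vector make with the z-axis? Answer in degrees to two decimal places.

θ ≈ 90.00°

|L| = √(l(l+1)) ℏ = 2√3 ℏ.
L_z = m_l ℏ = 0ℏ.
cos θ = L_z/|L| = 0/√12, so θ ≈ 90.00°.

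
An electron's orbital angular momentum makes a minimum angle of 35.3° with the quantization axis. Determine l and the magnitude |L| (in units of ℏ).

cos²θ_min = l/(l+1) = 0.6661.
Solving: l = 2.
Then |L| = ℏ√(2·3) = √6 ℏ.

l = 2, |L| = √6 ℏ ≈ 2.449ℏ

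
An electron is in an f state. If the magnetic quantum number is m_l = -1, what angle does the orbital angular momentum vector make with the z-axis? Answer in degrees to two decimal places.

An f state has l = 3.
|L|² = l(l+1)ℏ² = 12ℏ², so |L| = 2√3 ℏ.
L_z = m_l ℏ = −1ℏ.
cos θ = L_z/|L| = -1/√12, so θ ≈ 106.78°.

θ ≈ 106.78°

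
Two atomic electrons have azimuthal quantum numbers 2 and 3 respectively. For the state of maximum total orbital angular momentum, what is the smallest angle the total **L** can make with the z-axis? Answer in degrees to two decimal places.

The total orbital quantum number L ranges from |l₁ − l₂| to l₁ + l₂ in integer steps.
L ∈ {1, 2, 3, 4, 5}.
The maximum is L = 5, with |L_tot| = ℏ√(5·6) = √30 ℏ.
The minimum angle with z is arccos(5/√30) ≈ 24.09°.

θ_min ≈ 24.09°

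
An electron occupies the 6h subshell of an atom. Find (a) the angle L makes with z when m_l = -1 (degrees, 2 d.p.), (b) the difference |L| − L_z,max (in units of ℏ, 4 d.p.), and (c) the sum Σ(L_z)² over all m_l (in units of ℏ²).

For 6h, l = 5.
For m_l = -1: cos θ = -1/√30, θ ≈ 100.52°.
|L| − L_z,max = (√30 − 5)ℏ ≈ 0.4772ℏ.
Σ m_l² = 110, so Σ(L_z)² = 110 ℏ².

θ(m_l=-1) ≈ 100.52°; |L|−L_z,max ≈ 0.4772ℏ; Σ(L_z)² = 110 ℏ²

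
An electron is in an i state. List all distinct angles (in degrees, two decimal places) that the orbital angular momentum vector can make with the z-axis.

For an i orbital, l = 6.
|L| = √(l(l+1)) ℏ = √42 ℏ.
cos θ = m_l/√42 for each m_l ∈ {-6, -5, -4, -3, -2, -1, 0, 1, 2, 3, 4, 5, 6}.

θ ∈ {22.21°, 39.51°, 51.89°, 62.42°, 72.02°, 81.12°, 90.00°, 98.88°, 107.98°, 117.58°, 128.11°, 140.49°, 157.79°}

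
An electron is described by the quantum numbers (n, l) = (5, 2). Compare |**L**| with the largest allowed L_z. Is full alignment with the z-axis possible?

|L| = √6 ℏ ≈ 2.4495ℏ, while L_z,max = lℏ = 2ℏ.
Since |L| > L_z,max, the vector can never point exactly along z; the closest it comes is θ_min = arccos(2/√6) ≈ 35.3°.

No: L_z,max = 2ℏ < |L| = √6 ℏ ≈ 2.449ℏ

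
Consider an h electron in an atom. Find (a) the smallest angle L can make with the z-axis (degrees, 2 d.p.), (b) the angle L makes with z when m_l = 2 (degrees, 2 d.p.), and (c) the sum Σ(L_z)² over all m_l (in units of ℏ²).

H corresponds to l = 5.
cos θ_min = 5/√30, so θ_min ≈ 24.09°.
For m_l = 2: cos θ = 2/√30, θ ≈ 68.58°.
Σ m_l² = 110, so Σ(L_z)² = 110 ℏ².

θ_min ≈ 24.09°; θ(m_l=2) ≈ 68.58°; Σ(L_z)² = 110 ℏ²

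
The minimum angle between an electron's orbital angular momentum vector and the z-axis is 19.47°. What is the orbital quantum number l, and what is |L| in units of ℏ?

cos²θ_min = l/(l+1) = 0.8889.
Solving: l = 8.
Then |L| = ℏ√(8·9) = 6√2 ℏ.

l = 8, |L| = 6√2 ℏ ≈ 8.485ℏ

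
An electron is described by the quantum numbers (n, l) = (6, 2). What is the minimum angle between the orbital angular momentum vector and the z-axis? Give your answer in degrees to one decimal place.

|L|² = l(l+1)ℏ² = 6ℏ², so |L| = √6 ℏ.
The smallest angle corresponds to the largest L_z, i.e. m_l = l = 2, giving L_z = 2ℏ.
cos θ_min = 2/√6, so θ_min ≈ 35.3°.

θ_min ≈ 35.3°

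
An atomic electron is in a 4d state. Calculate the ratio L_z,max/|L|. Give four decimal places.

L_z,max/|L| = 0.8165

The 4d subshell has l = 2.
|L| = √6 ℏ ≈ 2.4495ℏ, while L_z,max = lℏ = 2ℏ.
L_z,max/|L| = 2/√6 = 0.8165.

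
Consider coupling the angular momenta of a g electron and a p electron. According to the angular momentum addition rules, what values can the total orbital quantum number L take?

The total orbital quantum number L ranges from |l₁ − l₂| to l₁ + l₂ in integer steps.
So L can be 3, 4, 5.

L = 3, 4, 5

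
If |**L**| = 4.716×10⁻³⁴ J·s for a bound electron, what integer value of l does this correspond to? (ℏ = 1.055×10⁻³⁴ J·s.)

l = 4

In units of ℏ, |L| ≈ 4.470.
Set l(l+1) = 19.98; the integer solution is l = 4.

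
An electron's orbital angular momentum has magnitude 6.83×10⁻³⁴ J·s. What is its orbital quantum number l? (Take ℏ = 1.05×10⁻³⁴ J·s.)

l = 6

In units of ℏ, |L| ≈ 6.505.
l(l+1) ≈ 6.505² ≈ 42.31, so l = 6.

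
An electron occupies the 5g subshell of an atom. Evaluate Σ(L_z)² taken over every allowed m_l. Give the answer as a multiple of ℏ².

Σ(L_z)² = 60 ℏ²

The 5g subshell has l = 4.
The allowed m_l values are -4, -3, -2, -1, 0, 1, 2, 3, 4.
Summing m² from −4 to 4: Σ m_l² = 60.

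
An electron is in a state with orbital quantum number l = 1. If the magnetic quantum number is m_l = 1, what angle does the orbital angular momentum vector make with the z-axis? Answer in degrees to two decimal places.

|L|² = l(l+1)ℏ² = 2ℏ², so |L| = √2 ℏ.
L_z = m_l ℏ = 1ℏ.
cos θ = L_z/|L| = 1/√2, so θ ≈ 45.00°.

θ ≈ 45.00°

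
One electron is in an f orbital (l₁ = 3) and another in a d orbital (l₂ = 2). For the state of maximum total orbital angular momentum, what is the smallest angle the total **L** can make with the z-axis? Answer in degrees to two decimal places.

θ_min ≈ 24.09°

By the triangle rule, |l₁ − l₂| ≤ L ≤ l₁ + l₂.
L ∈ {1, 2, 3, 4, 5}.
The maximum is L = 5, with |L_tot| = ℏ√(5·6) = √30 ℏ.
The minimum angle with z is arccos(5/√30) ≈ 24.09°.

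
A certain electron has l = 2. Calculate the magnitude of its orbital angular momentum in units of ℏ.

|L| = ℏ√(l(l+1)) = ℏ√(2·3) = √6 ℏ

|L| = √6 ℏ ≈ 2.449ℏ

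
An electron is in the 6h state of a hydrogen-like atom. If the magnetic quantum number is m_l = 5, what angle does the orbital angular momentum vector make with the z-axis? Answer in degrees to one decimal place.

For 6h, l = 5.
|L|² = l(l+1)ℏ² = 30ℏ², so |L| = √30 ℏ.
L_z = m_l ℏ = 5ℏ.
cos θ = L_z/|L| = 5/√30, so θ ≈ 24.1°.

θ ≈ 24.1°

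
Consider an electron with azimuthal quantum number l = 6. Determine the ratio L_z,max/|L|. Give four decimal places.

|L| = √42 ℏ ≈ 6.4807ℏ, while L_z,max = lℏ = 6ℏ.
L_z,max/|L| = 6/√42 = 0.9258.

L_z,max/|L| = 0.9258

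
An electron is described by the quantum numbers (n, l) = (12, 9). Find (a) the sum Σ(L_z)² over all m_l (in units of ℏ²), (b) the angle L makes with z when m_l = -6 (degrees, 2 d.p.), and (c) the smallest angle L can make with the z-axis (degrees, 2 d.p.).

Σ(L_z)² = 570 ℏ²; θ(m_l=-6) ≈ 129.23°; θ_min ≈ 18.43°

Σ m_l² = 570, so Σ(L_z)² = 570 ℏ².
For m_l = -6: cos θ = -6/√90, θ ≈ 129.23°.
cos θ_min = 9/√90, so θ_min ≈ 18.43°.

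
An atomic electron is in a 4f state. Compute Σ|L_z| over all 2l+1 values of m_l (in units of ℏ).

For 4f, l = 3.
m_l ∈ {-3, -2, -1, 0, 1, 2, 3}.
Σ|m_l| = 2·3(3+1)/2 = 12.

Σ|L_z| = 12 ℏ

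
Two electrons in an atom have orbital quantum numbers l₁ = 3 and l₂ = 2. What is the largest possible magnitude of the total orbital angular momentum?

By the triangle rule, |l₁ − l₂| ≤ L ≤ l₁ + l₂.
L ∈ {1, 2, 3, 4, 5}.
The largest magnitude corresponds to L = 5: |L_tot| = ℏ√(5·6) = √30 ℏ.

|L_tot|_max = √30 ℏ ≈ 5.477ℏ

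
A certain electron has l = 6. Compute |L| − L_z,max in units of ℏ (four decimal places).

|L| = √42 ℏ ≈ 6.4807ℏ, while L_z,max = lℏ = 6ℏ.
The difference is (√42 − 6)ℏ ≈ 0.4807ℏ.

|L| − L_z,max ≈ 0.4807ℏ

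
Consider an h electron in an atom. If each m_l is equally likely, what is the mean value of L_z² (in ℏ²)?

For an h orbital, l = 5.
The allowed m_l values are -5, -4, -3, -2, -1, 0, 1, 2, 3, 4, 5.
Average of L_z² over 11 states: 110/11 ℏ² = 10 ℏ².

⟨L_z²⟩ = 10 ℏ²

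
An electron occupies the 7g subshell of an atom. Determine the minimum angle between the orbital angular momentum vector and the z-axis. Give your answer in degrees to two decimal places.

The 7g subshell has l = 4.
|L|² = l(l+1)ℏ² = 20ℏ², so |L| = 2√5 ℏ.
The smallest angle corresponds to the largest L_z, i.e. m_l = l = 4, giving L_z = 4ℏ.
cos θ_min = 4/√20, so θ_min ≈ 26.57°.

θ_min ≈ 26.57°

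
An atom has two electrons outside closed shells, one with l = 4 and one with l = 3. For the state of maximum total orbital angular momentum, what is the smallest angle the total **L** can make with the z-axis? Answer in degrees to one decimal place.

θ_min ≈ 20.7°

The total orbital quantum number L ranges from |l₁ − l₂| to l₁ + l₂ in integer steps.
So L can be 1, 2, 3, 4, 5, 6, 7.
The maximum is L = 7, with |L_tot| = ℏ√(7·8) = 2√14 ℏ.
The minimum angle with z is arccos(7/√56) ≈ 20.7°.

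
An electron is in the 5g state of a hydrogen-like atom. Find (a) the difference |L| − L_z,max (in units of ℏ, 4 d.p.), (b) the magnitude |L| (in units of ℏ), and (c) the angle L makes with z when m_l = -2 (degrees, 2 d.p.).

5g means n = 5, l = 4.
|L| − L_z,max = (2√5 − 4)ℏ ≈ 0.4721ℏ.
|L| = ℏ√(4·5) = 2√5 ℏ ≈ 4.472ℏ.
For m_l = -2: cos θ = -2/√20, θ ≈ 116.57°.

|L|−L_z,max ≈ 0.4721ℏ; |L| = 2√5 ℏ ≈ 4.472ℏ; θ(m_l=-2) ≈ 116.57°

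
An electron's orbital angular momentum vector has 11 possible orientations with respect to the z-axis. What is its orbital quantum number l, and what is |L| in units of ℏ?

11 = 2l + 1, so l = (11−1)/2 = 5.
Then |L| = √(l(l+1)) ℏ = √30 ℏ.

l = 5, |L| = √30 ℏ ≈ 5.477ℏ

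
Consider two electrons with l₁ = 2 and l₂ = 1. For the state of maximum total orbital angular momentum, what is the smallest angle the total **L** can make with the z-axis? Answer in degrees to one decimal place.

θ_min ≈ 30.0°

By the triangle rule, |l₁ − l₂| ≤ L ≤ l₁ + l₂.
So L can be 1, 2, 3.
The maximum is L = 3, with |L_tot| = ℏ√(3·4) = 2√3 ℏ.
The minimum angle with z is arccos(3/√12) ≈ 30.0°.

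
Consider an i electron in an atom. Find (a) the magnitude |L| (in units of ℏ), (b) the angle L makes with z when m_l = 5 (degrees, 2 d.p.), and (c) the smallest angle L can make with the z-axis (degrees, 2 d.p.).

|L| = √42 ℏ ≈ 6.481ℏ; θ(m_l=5) ≈ 39.51°; θ_min ≈ 22.21°

I corresponds to l = 6.
|L| = ℏ√(6·7) = √42 ℏ ≈ 6.481ℏ.
For m_l = 5: cos θ = 5/√42, θ ≈ 39.51°.
cos θ_min = 6/√42, so θ_min ≈ 22.21°.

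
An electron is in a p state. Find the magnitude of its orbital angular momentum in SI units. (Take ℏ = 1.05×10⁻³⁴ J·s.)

For a p orbital, l = 1.
|L| = ℏ√(l(l+1)) = ℏ√(1·2) = √2 ℏ
Numerically, |L| = 1.414 × (1.05×10⁻³⁴ J·s) = 1.48×10⁻³⁴ J·s.

|L| = 1.48×10⁻³⁴ J·s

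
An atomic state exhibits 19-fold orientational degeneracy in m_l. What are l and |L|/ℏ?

l = 9, |L| = 3√10 ℏ ≈ 9.487ℏ

2l + 1 = 19 ⇒ l = 9.
Then |L| = √(l(l+1)) ℏ = 3√10 ℏ.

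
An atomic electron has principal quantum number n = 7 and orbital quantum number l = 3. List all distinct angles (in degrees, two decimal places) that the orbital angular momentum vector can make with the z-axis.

|L| = ℏ√(l(l+1)) = 2√3 ℏ.
cos θ = m_l/√12 for each m_l ∈ {-3, -2, -1, 0, 1, 2, 3}.

θ ∈ {30.00°, 54.74°, 73.22°, 90.00°, 106.78°, 125.26°, 150.00°}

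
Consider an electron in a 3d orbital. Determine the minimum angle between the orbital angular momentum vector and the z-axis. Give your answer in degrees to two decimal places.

θ_min ≈ 35.26°

For 3d, l = 2.
|L| = √(l(l+1)) ℏ = √6 ℏ.
The smallest angle corresponds to the largest L_z, i.e. m_l = l = 2, giving L_z = 2ℏ.
cos θ_min = 2/√6, so θ_min ≈ 35.26°.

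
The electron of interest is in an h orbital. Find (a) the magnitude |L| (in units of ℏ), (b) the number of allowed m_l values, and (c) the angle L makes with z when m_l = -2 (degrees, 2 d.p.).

The letter h corresponds to l = 5.
|L| = ℏ√(5·6) = √30 ℏ ≈ 5.477ℏ.
There are 2l+1 = 11 values of m_l.
For m_l = -2: cos θ = -2/√30, θ ≈ 111.42°.

|L| = √30 ℏ ≈ 5.477ℏ; 11 values; θ(m_l=-2) ≈ 111.42°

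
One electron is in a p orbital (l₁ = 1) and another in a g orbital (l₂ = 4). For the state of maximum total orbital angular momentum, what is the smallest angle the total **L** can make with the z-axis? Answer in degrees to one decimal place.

θ_min ≈ 24.1°

L runs from |1 − 4| = 3 to 1 + 4 = 5.
Allowed values: L = 3, 4, 5.
The maximum is L = 5, with |L_tot| = ℏ√(5·6) = √30 ℏ.
The minimum angle with z is arccos(5/√30) ≈ 24.1°.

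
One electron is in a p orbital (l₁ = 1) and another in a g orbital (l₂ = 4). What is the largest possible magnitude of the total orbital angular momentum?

L runs from |1 − 4| = 3 to 1 + 4 = 5.
So L can be 3, 4, 5.
The largest magnitude corresponds to L = 5: |L_tot| = ℏ√(5·6) = √30 ℏ.

|L_tot|_max = √30 ℏ ≈ 5.477ℏ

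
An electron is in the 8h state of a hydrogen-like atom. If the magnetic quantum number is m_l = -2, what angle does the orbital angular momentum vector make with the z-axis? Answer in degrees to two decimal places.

θ ≈ 111.42°

8h means n = 8, l = 5.
|L|² = l(l+1)ℏ² = 30ℏ², so |L| = √30 ℏ.
L_z = m_l ℏ = −2ℏ.
cos θ = L_z/|L| = -2/√30, so θ ≈ 111.42°.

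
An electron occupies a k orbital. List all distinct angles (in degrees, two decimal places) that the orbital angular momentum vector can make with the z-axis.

θ ∈ {20.70°, 36.70°, 48.08°, 57.69°, 66.37°, 74.50°, 82.32°, 90.00°, 97.68°, 105.50°, 113.63°, 122.31°, 131.92°, 143.30°, 159.30°}

A k state has l = 7.
|L|² = l(l+1)ℏ² = 56ℏ², so |L| = 2√14 ℏ.
cos θ = m_l/√56 for each m_l ∈ {-7, -6, -5, -4, -3, -2, -1, 0, 1, 2, 3, 4, 5, 6, 7}.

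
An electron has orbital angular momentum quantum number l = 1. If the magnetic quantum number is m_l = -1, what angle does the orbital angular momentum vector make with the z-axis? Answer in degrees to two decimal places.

θ ≈ 135.00°

|L| = √(l(l+1)) ℏ = √2 ℏ.
L_z = m_l ℏ = −1ℏ.
cos θ = L_z/|L| = -1/√2, so θ ≈ 135.00°.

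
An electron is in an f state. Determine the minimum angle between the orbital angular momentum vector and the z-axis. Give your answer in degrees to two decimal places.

An f state has l = 3.
|L|² = l(l+1)ℏ² = 12ℏ², so |L| = 2√3 ℏ.
The smallest angle corresponds to the largest L_z, i.e. m_l = l = 3, giving L_z = 3ℏ.
cos θ_min = 3/√12, so θ_min ≈ 30.00°.

θ_min ≈ 30.00°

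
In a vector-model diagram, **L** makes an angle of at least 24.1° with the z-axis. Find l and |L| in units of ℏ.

At minimum angle, m_l = l, so cos θ = l/√(l(l+1)); cos²θ = l/(l+1) = 0.8333.
l = cos²θ/sin²θ ≈ 5.
Then |L| = ℏ√(5·6) = √30 ℏ.

l = 5, |L| = √30 ℏ ≈ 5.477ℏ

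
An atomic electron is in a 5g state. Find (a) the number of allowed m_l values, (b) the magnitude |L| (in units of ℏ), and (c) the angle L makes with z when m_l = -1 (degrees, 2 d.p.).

9 values; |L| = 2√5 ℏ ≈ 4.472ℏ; θ(m_l=-1) ≈ 102.92°

The 5g subshell has l = 4.
There are 2l+1 = 9 values of m_l.
|L| = ℏ√(4·5) = 2√5 ℏ ≈ 4.472ℏ.
For m_l = -1: cos θ = -1/√20, θ ≈ 102.92°.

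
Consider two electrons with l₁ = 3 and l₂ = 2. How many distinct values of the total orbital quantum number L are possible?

5

By the triangle rule, |l₁ − l₂| ≤ L ≤ l₁ + l₂.
Allowed values: L = 1, 2, 3, 4, 5.
That is 5 values.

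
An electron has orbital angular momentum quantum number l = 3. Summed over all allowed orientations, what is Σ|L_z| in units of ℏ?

m_l runs from −3 to 3, i.e. {-3, -2, -1, 0, 1, 2, 3}.
Σ|m_l| = 2·3(3+1)/2 = 12.

Σ|L_z| = 12 ℏ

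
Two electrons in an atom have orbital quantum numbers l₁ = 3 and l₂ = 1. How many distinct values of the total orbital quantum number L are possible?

L runs from |3 − 1| = 2 to 3 + 1 = 4.
L ∈ {2, 3, 4}.
That is 3 values.

3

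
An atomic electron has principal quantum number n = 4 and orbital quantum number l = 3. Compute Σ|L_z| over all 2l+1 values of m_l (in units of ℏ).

m_l ∈ {-3, -2, -1, 0, 1, 2, 3}.
Σ|m_l| = 2(1+2+…+3) = 12.

Σ|L_z| = 12 ℏ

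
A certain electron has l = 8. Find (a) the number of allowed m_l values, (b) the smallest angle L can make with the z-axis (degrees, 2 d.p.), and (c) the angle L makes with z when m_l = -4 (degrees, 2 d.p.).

There are 2l+1 = 17 values of m_l.
cos θ_min = 8/√72, so θ_min ≈ 19.47°.
For m_l = -4: cos θ = -4/√72, θ ≈ 118.13°.

17 values; θ_min ≈ 19.47°; θ(m_l=-4) ≈ 118.13°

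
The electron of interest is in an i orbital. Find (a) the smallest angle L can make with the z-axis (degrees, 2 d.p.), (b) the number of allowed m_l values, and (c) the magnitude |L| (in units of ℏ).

θ_min ≈ 22.21°; 13 values; |L| = √42 ℏ ≈ 6.481ℏ

An i state has l = 6.
cos θ_min = 6/√42, so θ_min ≈ 22.21°.
There are 2l+1 = 13 values of m_l.
|L| = ℏ√(6·7) = √42 ℏ ≈ 6.481ℏ.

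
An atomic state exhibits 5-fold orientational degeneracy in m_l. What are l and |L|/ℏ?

l = 2, |L| = √6 ℏ ≈ 2.449ℏ

Since there are 2l+1 = 5 values of m_l, l = 2.
Then |L| = √(l(l+1)) ℏ = √6 ℏ.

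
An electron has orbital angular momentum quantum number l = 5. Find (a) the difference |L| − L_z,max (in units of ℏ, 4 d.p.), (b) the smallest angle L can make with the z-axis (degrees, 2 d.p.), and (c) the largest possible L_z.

|L| − L_z,max = (√30 − 5)ℏ ≈ 0.4772ℏ.
cos θ_min = 5/√30, so θ_min ≈ 24.09°.
L_z,max = lℏ = 5ℏ.

|L|−L_z,max ≈ 0.4772ℏ; θ_min ≈ 24.09°; L_z,max = 5ℏ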